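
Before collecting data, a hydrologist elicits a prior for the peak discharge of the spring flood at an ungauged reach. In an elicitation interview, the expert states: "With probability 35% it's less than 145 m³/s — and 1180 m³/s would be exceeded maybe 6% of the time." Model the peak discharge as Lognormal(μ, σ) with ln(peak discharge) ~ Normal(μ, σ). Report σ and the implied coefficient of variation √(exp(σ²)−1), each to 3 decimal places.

If T ~ Lognormal(μ,σ) then ln T ~ Normal(μ,σ), so the p-quantile of ln T is μ + z_p·σ.
ln(145) = 4.977 and ln(1180) = 7.073; z_{0.35} = -0.3853, z_{0.94} = 1.555.
σ = (7.073 − 4.977)/(1.555 − (-0.3853)) = 1.081.
μ = 4.977 − (-0.3853)·1.081 = 5.393.
CV = √(exp(σ²)−1) = √(exp(1.1678)−1) = 1.488.

σ ≈ 1.081, CV ≈ 1.488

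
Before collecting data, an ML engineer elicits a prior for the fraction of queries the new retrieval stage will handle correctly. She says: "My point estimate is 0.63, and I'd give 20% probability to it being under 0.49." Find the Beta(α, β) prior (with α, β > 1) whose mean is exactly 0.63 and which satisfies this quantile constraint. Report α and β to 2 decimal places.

With mean 0.63 fixed, write α = 0.63s, β = 0.37s where s = α+β.
Need P(θ < 0.49) = 0.2 under Beta(0.63s, 0.37s). Normal approximation: (q−m)/√(m(1−m)/s) ≈ z_{0.2} = -0.842, so s ≈ 0.63·0.37·(-0.842)²/(0.49−0.63)² = 8.4.
At s = 8.4: P(θ<0.49) ≈ 0.196. Adjusting to match 0.2 gives s ≈ 8.14.
So α = 0.63·8.14 ≈ 5.13, β = 0.37·8.14 ≈ 3.01.

α ≈ 5.13, β ≈ 3.01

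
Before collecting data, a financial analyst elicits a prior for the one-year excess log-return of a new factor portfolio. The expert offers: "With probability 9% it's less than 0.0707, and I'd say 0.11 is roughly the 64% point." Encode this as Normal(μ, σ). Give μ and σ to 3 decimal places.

μ = 0.102, σ = 0.023

The p-quantile of Normal(μ,σ) is μ + z_p·σ, with z_{0.09} = -1.341 and z_{0.64} = 0.3585.
Eliminate σ: μ = (z₂·x₁ − z₁·x₂)/(z₂ − z₁) = (0.3585·0.0707 − (-1.341)·0.11)/1.699 = 0.102.
Then σ = (x₂ − x₁)/(z₂ − z₁) = (0.11 − 0.0707)/1.699 = 0.023.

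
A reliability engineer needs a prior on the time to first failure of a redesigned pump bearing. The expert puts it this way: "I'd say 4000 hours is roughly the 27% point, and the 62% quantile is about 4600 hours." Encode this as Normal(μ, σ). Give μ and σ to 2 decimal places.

μ = 4400.40, σ = 653.39

For Normal(μ,σ), the p-quantile is μ + z_p·σ. Here z_{0.27} = -0.6128, z_{0.62} = 0.3055.
So 4000 = μ − 0.6128σ and 4600 = μ + 0.3055σ.
Subtracting: σ = (4600 − 4000)/(0.3055 − (-0.6128)) = 653.39.
Then μ = 4000 − (-0.6128)·653.39 = 4400.40.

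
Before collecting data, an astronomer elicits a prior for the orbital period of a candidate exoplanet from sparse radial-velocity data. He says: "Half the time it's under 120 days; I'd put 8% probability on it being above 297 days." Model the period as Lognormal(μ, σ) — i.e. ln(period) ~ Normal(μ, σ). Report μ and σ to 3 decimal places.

μ ≈ 4.787, σ ≈ 0.645

If T ~ Lognormal(μ,σ) then ln T ~ Normal(μ,σ), so the p-quantile of ln T is μ + z_p·σ.
ln(120) = 4.787 and ln(297) = 5.694; z_{0.5} = 0, z_{0.92} = 1.405.
σ = (5.694 − 4.787)/(1.405 − (0)) = 0.645.
μ = 4.787 − (0)·0.645 = 4.787.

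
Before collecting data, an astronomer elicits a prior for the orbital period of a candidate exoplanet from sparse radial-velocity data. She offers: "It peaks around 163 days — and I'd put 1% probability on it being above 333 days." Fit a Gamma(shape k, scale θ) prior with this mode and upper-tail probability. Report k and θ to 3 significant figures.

k ≈ 10.6, θ ≈ 17

Gamma(k,θ) with k>1 has mode (k−1)θ, so θ = 163/(k−1).
Need P(X < 333) = 0.99 with θ tied to k this way. Start at k = 2, θ = 163: P(X<333) ≈ 0.605.
Too low — raise k to concentrate. Iterating converges to k ≈ 10.6.
Then θ = 163/(10.6−1) ≈ 17.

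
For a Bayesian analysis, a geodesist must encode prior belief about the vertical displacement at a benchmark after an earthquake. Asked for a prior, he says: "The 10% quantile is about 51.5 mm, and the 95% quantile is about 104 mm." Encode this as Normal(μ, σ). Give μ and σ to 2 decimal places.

μ = 74.49, σ = 17.94

For Normal(μ,σ), the p-quantile is μ + z_p·σ. Here z_{0.1} = -1.282, z_{0.95} = 1.645.
So 51.5 = μ − 1.282σ and 104 = μ + 1.645σ.
Subtracting: σ = (104 − 51.5)/(1.645 − (-1.282)) = 17.94.
Then μ = 51.5 − (-1.282)·17.94 = 74.49.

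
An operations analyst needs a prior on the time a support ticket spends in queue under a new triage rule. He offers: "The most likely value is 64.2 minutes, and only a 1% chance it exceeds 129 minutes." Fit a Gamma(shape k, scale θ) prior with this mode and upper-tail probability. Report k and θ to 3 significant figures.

k ≈ 11.1, θ ≈ 6.37

Gamma(k,θ) with k>1 has mode (k−1)θ, so θ = 64.2/(k−1).
Need P(X < 129) = 0.99 with θ tied to k this way. Start at k = 2, θ = 64.2: P(X<129) ≈ 0.597.
Too low — raise k to concentrate. Iterating converges to k ≈ 11.1.
Then θ = 64.2/(11.1−1) ≈ 6.37.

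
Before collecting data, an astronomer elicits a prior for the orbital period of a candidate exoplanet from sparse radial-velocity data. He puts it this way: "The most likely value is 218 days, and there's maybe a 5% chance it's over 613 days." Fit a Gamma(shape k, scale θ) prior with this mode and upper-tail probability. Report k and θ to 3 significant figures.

k ≈ 3.5, θ ≈ 87.1

Gamma(k,θ) with k>1 has mode (k−1)θ, so θ = 218/(k−1).
Need P(X < 613) = 0.95 with θ tied to k this way. Start at k = 2, θ = 218: P(X<613) ≈ 0.771.
Too low — raise k to concentrate. Iterating converges to k ≈ 3.5.
Then θ = 218/(3.5−1) ≈ 87.1.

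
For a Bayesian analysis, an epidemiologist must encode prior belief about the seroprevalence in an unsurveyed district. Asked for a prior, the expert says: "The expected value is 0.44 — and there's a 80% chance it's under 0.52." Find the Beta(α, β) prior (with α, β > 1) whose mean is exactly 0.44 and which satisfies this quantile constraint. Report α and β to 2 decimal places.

α ≈ 11.93, β ≈ 15.18

With mean 0.44 fixed, write α = 0.44s, β = 0.56s where s = α+β.
Need P(θ < 0.52) = 0.8 under Beta(0.44s, 0.56s). Normal approximation: (q−m)/√(m(1−m)/s) ≈ z_{0.8} = 0.842, so s ≈ 0.44·0.56·(0.842)²/(0.52−0.44)² = 27.3.
At s = 27.3: P(θ<0.52) ≈ 0.801. Adjusting to match 0.8 gives s ≈ 27.11.
So α = 0.44·27.11 ≈ 11.93, β = 0.56·27.11 ≈ 15.18.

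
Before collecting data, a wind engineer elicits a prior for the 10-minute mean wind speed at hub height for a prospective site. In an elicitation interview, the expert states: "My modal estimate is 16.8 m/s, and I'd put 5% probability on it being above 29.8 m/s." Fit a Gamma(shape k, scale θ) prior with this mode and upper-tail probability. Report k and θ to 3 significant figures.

k ≈ 9.49, θ ≈ 1.98

Gamma(k,θ) with k>1 has mode (k−1)θ, so θ = 16.8/(k−1).
Need P(X < 29.8) = 0.95 with θ tied to k this way. Start at k = 2, θ = 16.8: P(X<29.8) ≈ 0.529.
Too low — raise k to concentrate. Iterating converges to k ≈ 9.49.
Then θ = 16.8/(9.49−1) ≈ 1.98.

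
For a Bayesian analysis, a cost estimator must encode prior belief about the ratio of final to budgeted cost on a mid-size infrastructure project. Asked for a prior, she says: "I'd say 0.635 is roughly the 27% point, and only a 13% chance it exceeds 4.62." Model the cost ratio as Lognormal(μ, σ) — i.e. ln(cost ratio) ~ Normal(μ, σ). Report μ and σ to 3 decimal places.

If T ~ Lognormal(μ,σ) then ln T ~ Normal(μ,σ), so the p-quantile of ln T is μ + z_p·σ.
ln(0.635) = -0.4541 and ln(4.62) = 1.53; z_{0.27} = -0.6128, z_{0.87} = 1.126.
σ = (1.53 − -0.4541)/(1.126 − (-0.6128)) = 1.141.
μ = -0.4541 − (-0.6128)·1.141 = 0.245.

μ ≈ 0.245, σ ≈ 1.141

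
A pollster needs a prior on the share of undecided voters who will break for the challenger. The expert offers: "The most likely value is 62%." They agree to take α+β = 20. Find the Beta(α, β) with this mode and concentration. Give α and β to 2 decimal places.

α = 12.16, β = 7.84

For α,β > 1 the Beta mode is (α−1)/(α+β−2). With α+β = 20, the mode is (α−1)/18.
Set (α−1)/18 = 0.62 → α = 1 + 0.62·18 = 12.16.
β = 20 − α = 7.84.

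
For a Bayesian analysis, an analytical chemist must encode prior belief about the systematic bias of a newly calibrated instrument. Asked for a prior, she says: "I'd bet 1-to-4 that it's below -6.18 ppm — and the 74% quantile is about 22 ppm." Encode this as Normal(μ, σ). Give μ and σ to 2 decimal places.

μ = 9.79, σ = 18.98

The p-quantile of Normal(μ,σ) is μ + z_p·σ, with z_{0.2} = -0.8416 and z_{0.74} = 0.6433.
Eliminate σ: μ = (z₂·x₁ − z₁·x₂)/(z₂ − z₁) = (0.6433·-6.18 − (-0.8416)·22)/1.485 = 9.79.
Then σ = (x₂ − x₁)/(z₂ − z₁) = (22 − -6.18)/1.485 = 18.98.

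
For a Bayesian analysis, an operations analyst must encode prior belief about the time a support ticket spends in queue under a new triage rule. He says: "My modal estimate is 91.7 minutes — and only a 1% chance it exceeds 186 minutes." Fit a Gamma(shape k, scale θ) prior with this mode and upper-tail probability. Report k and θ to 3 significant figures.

k ≈ 10.8, θ ≈ 9.36

Gamma(k,θ) with k>1 has mode (k−1)θ, so θ = 91.7/(k−1).
Need P(X < 186) = 0.99 with θ tied to k this way. Start at k = 2, θ = 91.7: P(X<186) ≈ 0.602.
Too low — raise k to concentrate. Iterating converges to k ≈ 10.8.
Then θ = 91.7/(10.8−1) ≈ 9.36.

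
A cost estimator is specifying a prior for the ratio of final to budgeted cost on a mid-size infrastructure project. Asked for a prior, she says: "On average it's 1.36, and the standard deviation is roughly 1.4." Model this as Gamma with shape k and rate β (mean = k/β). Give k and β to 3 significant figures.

k ≈ 0.944, β ≈ 0.694

For Gamma(k, rate β): mean = k/β, variance = k/β², so CV = 1/√k.
CV = SD/mean = 1.4/1.36 = 1.029, hence k = 1/CV² = 0.944.
Then β = k/mean = 0.944/1.36 = 0.694.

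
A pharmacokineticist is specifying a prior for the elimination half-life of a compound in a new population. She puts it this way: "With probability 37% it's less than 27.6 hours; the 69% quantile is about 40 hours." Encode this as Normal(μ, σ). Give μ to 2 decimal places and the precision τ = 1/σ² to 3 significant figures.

μ = 32.57, τ = 0.00446

The p-quantile of Normal(μ,σ) is μ + z_p·σ, with z_{0.37} = -0.3319 and z_{0.69} = 0.4959.
Eliminate σ: μ = (z₂·x₁ − z₁·x₂)/(z₂ − z₁) = (0.4959·27.6 − (-0.3319)·40)/0.8277 = 32.57.
Then σ = (x₂ − x₁)/(z₂ − z₁) = (40 − 27.6)/0.8277 = 14.98.
Precision τ = 1/σ² = 1/14.98² = 0.00446.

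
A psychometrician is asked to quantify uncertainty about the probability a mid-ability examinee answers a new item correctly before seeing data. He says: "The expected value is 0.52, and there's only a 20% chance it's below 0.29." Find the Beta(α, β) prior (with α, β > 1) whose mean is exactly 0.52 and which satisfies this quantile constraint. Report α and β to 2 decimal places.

α ≈ 1.77, β ≈ 1.63

With mean 0.52 fixed, write α = 0.52s, β = 0.48s where s = α+β.
Need P(θ < 0.29) = 0.2 under Beta(0.52s, 0.48s). Normal approximation: (q−m)/√(m(1−m)/s) ≈ z_{0.2} = -0.842, so s ≈ 0.52·0.48·(-0.842)²/(0.29−0.52)² = 3.3.
At s = 3.3: P(θ<0.29) ≈ 0.202. Adjusting to match 0.2 gives s ≈ 3.40.
So α = 0.52·3.40 ≈ 1.77, β = 0.48·3.40 ≈ 1.63.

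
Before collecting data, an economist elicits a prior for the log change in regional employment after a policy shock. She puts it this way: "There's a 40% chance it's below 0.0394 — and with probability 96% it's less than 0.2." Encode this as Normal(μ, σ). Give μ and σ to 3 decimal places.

For Normal(μ,σ), the p-quantile is μ + z_p·σ. Here z_{0.4} = -0.2533, z_{0.96} = 1.751.
So 0.0394 = μ − 0.2533σ and 0.2 = μ + 1.751σ.
Subtracting: σ = (0.2 − 0.0394)/(1.751 − (-0.2533)) = 0.080.
Then μ = 0.0394 − (-0.2533)·0.080 = 0.060.

μ = 0.060, σ = 0.080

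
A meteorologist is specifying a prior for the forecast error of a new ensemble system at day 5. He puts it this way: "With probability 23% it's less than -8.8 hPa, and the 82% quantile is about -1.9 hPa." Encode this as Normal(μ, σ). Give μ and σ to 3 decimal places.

μ = -5.718, σ = 4.171

The p-quantile of Normal(μ,σ) is μ + z_p·σ, with z_{0.23} = -0.7388 and z_{0.82} = 0.9154.
Eliminate σ: μ = (z₂·x₁ − z₁·x₂)/(z₂ − z₁) = (0.9154·-8.8 − (-0.7388)·-1.9)/1.654 = -5.718.
Then σ = (x₂ − x₁)/(z₂ − z₁) = (-1.9 − -8.8)/1.654 = 4.171.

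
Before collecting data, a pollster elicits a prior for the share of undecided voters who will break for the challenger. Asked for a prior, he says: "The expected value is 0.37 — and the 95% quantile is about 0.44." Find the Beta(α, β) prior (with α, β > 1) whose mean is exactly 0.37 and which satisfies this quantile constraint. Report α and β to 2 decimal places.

α ≈ 48.84, β ≈ 83.17

With mean 0.37 fixed, write α = 0.37s, β = 0.63s where s = α+β.
Need P(θ < 0.44) = 0.95 under Beta(0.37s, 0.63s). Normal approximation: (q−m)/√(m(1−m)/s) ≈ z_{0.95} = 1.64, so s ≈ 0.37·0.63·(1.64)²/(0.44−0.37)² = 128.7.
At s = 128.7: P(θ<0.44) ≈ 0.948. Adjusting to match 0.95 gives s ≈ 132.01.
So α = 0.37·132.01 ≈ 48.84, β = 0.63·132.01 ≈ 83.17.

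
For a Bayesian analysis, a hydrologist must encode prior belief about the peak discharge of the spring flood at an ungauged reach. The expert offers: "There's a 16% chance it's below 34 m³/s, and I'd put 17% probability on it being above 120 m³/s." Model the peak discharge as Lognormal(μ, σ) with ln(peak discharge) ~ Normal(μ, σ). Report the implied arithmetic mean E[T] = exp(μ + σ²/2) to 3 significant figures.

If T ~ Lognormal(μ,σ) then ln T ~ Normal(μ,σ), so the p-quantile of ln T is μ + z_p·σ.
ln(34) = 3.526 and ln(120) = 4.787; z_{0.16} = -0.9945, z_{0.83} = 0.9542.
σ = (4.787 − 3.526)/(0.9542 − (-0.9945)) = 0.647.
μ = 3.526 − (-0.9945)·0.647 = 4.170.
E[T] = exp(μ + σ²/2) = exp(4.170 + 0.2094) = 79.8 m³/s.

E[T] ≈ 79.8 m³/s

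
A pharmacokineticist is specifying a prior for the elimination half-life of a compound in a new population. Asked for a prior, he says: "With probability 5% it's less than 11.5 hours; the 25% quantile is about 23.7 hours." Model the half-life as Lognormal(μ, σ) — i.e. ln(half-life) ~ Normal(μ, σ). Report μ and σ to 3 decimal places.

If T ~ Lognormal(μ,σ) then ln T ~ Normal(μ,σ), so the p-quantile of ln T is μ + z_p·σ.
ln(11.5) = 2.442 and ln(23.7) = 3.165; z_{0.05} = -1.645, z_{0.25} = -0.6745.
σ = (3.165 − 2.442)/(-0.6745 − (-1.645)) = 0.745.
μ = 2.442 − (-1.645)·0.745 = 3.668.

μ ≈ 3.668, σ ≈ 0.745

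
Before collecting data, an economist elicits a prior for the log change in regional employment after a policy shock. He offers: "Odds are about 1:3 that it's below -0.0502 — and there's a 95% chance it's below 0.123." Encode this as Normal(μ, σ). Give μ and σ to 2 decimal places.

μ = 0.00, σ = 0.07

For Normal(μ,σ), the p-quantile is μ + z_p·σ. Here z_{0.25} = -0.6745, z_{0.95} = 1.645.
So -0.0502 = μ − 0.6745σ and 0.123 = μ + 1.645σ.
Subtracting: σ = (0.123 − -0.0502)/(1.645 − (-0.6745)) = 0.07.
Then μ = -0.0502 − (-0.6745)·0.07 = 0.00.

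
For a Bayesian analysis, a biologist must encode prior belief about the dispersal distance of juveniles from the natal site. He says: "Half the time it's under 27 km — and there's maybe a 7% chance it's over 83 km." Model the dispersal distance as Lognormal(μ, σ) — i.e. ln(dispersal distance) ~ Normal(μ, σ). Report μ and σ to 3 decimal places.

μ ≈ 3.296, σ ≈ 0.761

If T ~ Lognormal(μ,σ) then ln T ~ Normal(μ,σ), so the p-quantile of ln T is μ + z_p·σ.
ln(27) = 3.296 and ln(83) = 4.419; z_{0.5} = 0, z_{0.93} = 1.476.
σ = (4.419 − 3.296)/(1.476 − (0)) = 0.761.
μ = 3.296 − (0)·0.761 = 3.296.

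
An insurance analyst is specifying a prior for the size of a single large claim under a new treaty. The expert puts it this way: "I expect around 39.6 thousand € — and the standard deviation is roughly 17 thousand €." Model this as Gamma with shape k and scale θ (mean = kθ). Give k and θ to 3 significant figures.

For Gamma(k, scale θ): mean = kθ, variance = kθ², so CV = 1/√k.
CV = SD/mean = 17/39.6 = 0.4293, hence k = 1/CV² = 5.43.
Then θ = mean/k = 39.6/5.43 = 7.3.

k ≈ 5.43, θ ≈ 7.3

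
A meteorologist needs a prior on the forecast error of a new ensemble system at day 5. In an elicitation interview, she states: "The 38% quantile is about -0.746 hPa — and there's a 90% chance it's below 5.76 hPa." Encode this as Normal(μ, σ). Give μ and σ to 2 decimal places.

The p-quantile of Normal(μ,σ) is μ + z_p·σ, with z_{0.38} = -0.3055 and z_{0.9} = 1.282.
Eliminate σ: μ = (z₂·x₁ − z₁·x₂)/(z₂ − z₁) = (1.282·-0.746 − (-0.3055)·5.76)/1.587 = 0.51.
Then σ = (x₂ − x₁)/(z₂ − z₁) = (5.76 − -0.746)/1.587 = 4.10.

μ = 0.51, σ = 4.10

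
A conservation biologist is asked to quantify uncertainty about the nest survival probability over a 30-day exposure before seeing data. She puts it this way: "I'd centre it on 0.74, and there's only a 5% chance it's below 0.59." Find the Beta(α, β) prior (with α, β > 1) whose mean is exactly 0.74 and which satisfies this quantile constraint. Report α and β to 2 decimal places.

α ≈ 19.01, β ≈ 6.68

With mean 0.74 fixed, write α = 0.74s, β = 0.26s where s = α+β.
Need P(θ < 0.59) = 0.05 under Beta(0.74s, 0.26s). Normal approximation: (q−m)/√(m(1−m)/s) ≈ z_{0.05} = -1.64, so s ≈ 0.74·0.26·(-1.64)²/(0.59−0.74)² = 23.1.
At s = 23.1: P(θ<0.59) ≈ 0.059. Adjusting to match 0.05 gives s ≈ 25.69.
So α = 0.74·25.69 ≈ 19.01, β = 0.26·25.69 ≈ 6.68.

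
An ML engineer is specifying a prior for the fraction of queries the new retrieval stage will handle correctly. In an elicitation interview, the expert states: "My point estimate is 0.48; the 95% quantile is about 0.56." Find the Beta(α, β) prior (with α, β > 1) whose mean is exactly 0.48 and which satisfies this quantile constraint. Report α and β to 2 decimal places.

With mean 0.48 fixed, write α = 0.48s, β = 0.52s where s = α+β.
Need P(θ < 0.56) = 0.95 under Beta(0.48s, 0.52s). Normal approximation: (q−m)/√(m(1−m)/s) ≈ z_{0.95} = 1.64, so s ≈ 0.48·0.52·(1.64)²/(0.56−0.48)² = 105.5.
At s = 105.5: P(θ<0.56) ≈ 0.950. Adjusting to match 0.95 gives s ≈ 105.23.
So α = 0.48·105.23 ≈ 50.51, β = 0.52·105.23 ≈ 54.72.

α ≈ 50.51, β ≈ 54.72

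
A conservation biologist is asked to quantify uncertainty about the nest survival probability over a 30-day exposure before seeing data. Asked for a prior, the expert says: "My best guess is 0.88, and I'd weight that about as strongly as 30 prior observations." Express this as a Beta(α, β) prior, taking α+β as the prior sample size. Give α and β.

Under the effective-sample-size interpretation, Beta(α, β) has prior mean α/(α+β) and prior sample size α+β.
So α+β = 30 and α/(α+β) = 0.88, giving α = 0.88·30 = 26.4 and β = 30 − 26.4 = 3.6.

α = 26.4, β = 3.6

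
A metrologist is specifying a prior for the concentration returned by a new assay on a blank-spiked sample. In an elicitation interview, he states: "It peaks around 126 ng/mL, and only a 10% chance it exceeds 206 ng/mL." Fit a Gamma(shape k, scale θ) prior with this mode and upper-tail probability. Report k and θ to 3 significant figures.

k ≈ 8.8, θ ≈ 16.2

Gamma(k,θ) with k>1 has mode (k−1)θ, so θ = 126/(k−1).
Need P(X < 206) = 0.9 with θ tied to k this way. Start at k = 2, θ = 126: P(X<206) ≈ 0.486.
Too low — raise k to concentrate. Iterating converges to k ≈ 8.8.
Then θ = 126/(8.8−1) ≈ 16.2.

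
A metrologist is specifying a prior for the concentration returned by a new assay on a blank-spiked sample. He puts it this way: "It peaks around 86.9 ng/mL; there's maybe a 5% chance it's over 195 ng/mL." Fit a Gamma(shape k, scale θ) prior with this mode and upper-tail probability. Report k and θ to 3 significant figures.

k ≈ 5.2, θ ≈ 20.7

Gamma(k,θ) with k>1 has mode (k−1)θ, so θ = 86.9/(k−1).
Need P(X < 195) = 0.95 with θ tied to k this way. Start at k = 2, θ = 86.9: P(X<195) ≈ 0.656.
Too low — raise k to concentrate. Iterating converges to k ≈ 5.2.
Then θ = 86.9/(5.2−1) ≈ 20.7.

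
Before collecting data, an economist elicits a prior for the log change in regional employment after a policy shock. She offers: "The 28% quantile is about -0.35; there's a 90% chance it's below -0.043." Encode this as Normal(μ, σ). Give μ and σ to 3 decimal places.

For Normal(μ,σ), the p-quantile is μ + z_p·σ. Here z_{0.28} = -0.5828, z_{0.9} = 1.282.
So -0.35 = μ − 0.5828σ and -0.043 = μ + 1.282σ.
Subtracting: σ = (-0.043 − -0.35)/(1.282 − (-0.5828)) = 0.165.
Then μ = -0.35 − (-0.5828)·0.165 = -0.254.

μ = -0.254, σ = 0.165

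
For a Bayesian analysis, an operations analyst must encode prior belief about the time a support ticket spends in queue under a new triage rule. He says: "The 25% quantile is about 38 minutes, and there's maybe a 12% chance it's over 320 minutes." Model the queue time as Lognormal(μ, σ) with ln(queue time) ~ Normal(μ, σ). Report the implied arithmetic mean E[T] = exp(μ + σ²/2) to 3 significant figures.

E[T] ≈ 160 minutes

If T ~ Lognormal(μ,σ) then ln T ~ Normal(μ,σ), so the p-quantile of ln T is μ + z_p·σ.
ln(38) = 3.638 and ln(320) = 5.768; z_{0.25} = -0.6745, z_{0.88} = 1.175.
σ = (5.768 − 3.638)/(1.175 − (-0.6745)) = 1.152.
μ = 3.638 − (-0.6745)·1.152 = 4.415.
E[T] = exp(μ + σ²/2) = exp(4.415 + 0.6636) = 160 minutes.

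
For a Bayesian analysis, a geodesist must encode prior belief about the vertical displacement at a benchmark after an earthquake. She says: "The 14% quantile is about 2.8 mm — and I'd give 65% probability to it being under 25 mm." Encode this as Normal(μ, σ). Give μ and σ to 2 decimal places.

μ = 19.16, σ = 15.15

The p-quantile of Normal(μ,σ) is μ + z_p·σ, with z_{0.14} = -1.08 and z_{0.65} = 0.3853.
Eliminate σ: μ = (z₂·x₁ − z₁·x₂)/(z₂ − z₁) = (0.3853·2.8 − (-1.08)·25)/1.466 = 19.16.
Then σ = (x₂ − x₁)/(z₂ − z₁) = (25 − 2.8)/1.466 = 15.15.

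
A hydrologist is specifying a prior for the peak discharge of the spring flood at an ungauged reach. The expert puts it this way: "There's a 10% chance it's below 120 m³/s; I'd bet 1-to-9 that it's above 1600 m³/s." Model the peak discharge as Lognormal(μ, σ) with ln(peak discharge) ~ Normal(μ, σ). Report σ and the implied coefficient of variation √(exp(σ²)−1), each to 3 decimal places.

If T ~ Lognormal(μ,σ) then ln T ~ Normal(μ,σ), so the p-quantile of ln T is μ + z_p·σ.
ln(120) = 4.787 and ln(1600) = 7.378; z_{0.1} = -1.282, z_{0.9} = 1.282.
σ = (7.378 − 4.787)/(1.282 − (-1.282)) = 1.011.
μ = 4.787 − (-1.282)·1.011 = 6.083.
CV = √(exp(σ²)−1) = √(exp(1.0213)−1) = 1.333.

σ ≈ 1.011, CV ≈ 1.333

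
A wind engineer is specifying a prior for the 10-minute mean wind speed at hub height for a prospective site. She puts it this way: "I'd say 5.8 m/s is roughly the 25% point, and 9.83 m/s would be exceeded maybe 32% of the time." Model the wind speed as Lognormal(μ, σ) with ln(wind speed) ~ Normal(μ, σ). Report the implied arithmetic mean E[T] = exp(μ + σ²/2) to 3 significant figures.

E[T] ≈ 8.81 m/s

If T ~ Lognormal(μ,σ) then ln T ~ Normal(μ,σ), so the p-quantile of ln T is μ + z_p·σ.
ln(5.8) = 1.758 and ln(9.83) = 2.285; z_{0.25} = -0.6745, z_{0.68} = 0.4677.
σ = (2.285 − 1.758)/(0.4677 − (-0.6745)) = 0.462.
μ = 1.758 − (-0.6745)·0.462 = 2.069.
E[T] = exp(μ + σ²/2) = exp(2.069 + 0.1067) = 8.81 m/s.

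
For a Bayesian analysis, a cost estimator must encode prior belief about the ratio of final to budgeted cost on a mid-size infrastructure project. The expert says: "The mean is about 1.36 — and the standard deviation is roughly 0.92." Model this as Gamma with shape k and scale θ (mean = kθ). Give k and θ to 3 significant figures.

For Gamma(k, scale θ): mean = kθ, variance = kθ², so CV = 1/√k.
CV = SD/mean = 0.92/1.36 = 0.6765, hence k = 1/CV² = 2.19.
Then θ = mean/k = 1.36/2.19 = 0.622.

k ≈ 2.19, θ ≈ 0.622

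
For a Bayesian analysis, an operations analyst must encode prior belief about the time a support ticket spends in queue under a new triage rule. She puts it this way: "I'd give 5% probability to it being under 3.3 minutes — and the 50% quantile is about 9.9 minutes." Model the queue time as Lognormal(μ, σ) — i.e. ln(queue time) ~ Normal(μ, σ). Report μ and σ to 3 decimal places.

μ ≈ 2.293, σ ≈ 0.668

If T ~ Lognormal(μ,σ) then ln T ~ Normal(μ,σ), so the p-quantile of ln T is μ + z_p·σ.
ln(3.3) = 1.194 and ln(9.9) = 2.293; z_{0.05} = -1.645, z_{0.5} = 0.
σ = (2.293 − 1.194)/(0 − (-1.645)) = 0.668.
μ = 1.194 − (-1.645)·0.668 = 2.293.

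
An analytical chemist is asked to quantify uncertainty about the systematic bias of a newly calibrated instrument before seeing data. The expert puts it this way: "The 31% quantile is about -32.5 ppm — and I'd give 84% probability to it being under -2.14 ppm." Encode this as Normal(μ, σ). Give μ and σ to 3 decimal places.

μ = -22.399, σ = 20.372

For Normal(μ,σ), the p-quantile is μ + z_p·σ. Here z_{0.31} = -0.4959, z_{0.84} = 0.9945.
So -32.5 = μ − 0.4959σ and -2.14 = μ + 0.9945σ.
Subtracting: σ = (-2.14 − -32.5)/(0.9945 − (-0.4959)) = 20.372.
Then μ = -32.5 − (-0.4959)·20.372 = -22.399.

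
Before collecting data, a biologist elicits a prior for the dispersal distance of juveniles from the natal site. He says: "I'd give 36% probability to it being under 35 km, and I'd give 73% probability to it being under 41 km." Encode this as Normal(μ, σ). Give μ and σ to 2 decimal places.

For Normal(μ,σ), the p-quantile is μ + z_p·σ. Here z_{0.36} = -0.3585, z_{0.73} = 0.6128.
So 35 = μ − 0.3585σ and 41 = μ + 0.6128σ.
Subtracting: σ = (41 − 35)/(0.6128 − (-0.3585)) = 6.18.
Then μ = 35 − (-0.3585)·6.18 = 37.21.

μ = 37.21, σ = 6.18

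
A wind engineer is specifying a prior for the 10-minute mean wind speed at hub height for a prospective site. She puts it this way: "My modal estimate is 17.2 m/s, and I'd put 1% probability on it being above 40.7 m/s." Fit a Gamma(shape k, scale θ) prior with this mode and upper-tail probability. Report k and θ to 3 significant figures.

k ≈ 7.4, θ ≈ 2.69

Gamma(k,θ) with k>1 has mode (k−1)θ, so θ = 17.2/(k−1).
Need P(X < 40.7) = 0.99 with θ tied to k this way. Start at k = 2, θ = 17.2: P(X<40.7) ≈ 0.684.
Too low — raise k to concentrate. Iterating converges to k ≈ 7.4.
Then θ = 17.2/(7.4−1) ≈ 2.69.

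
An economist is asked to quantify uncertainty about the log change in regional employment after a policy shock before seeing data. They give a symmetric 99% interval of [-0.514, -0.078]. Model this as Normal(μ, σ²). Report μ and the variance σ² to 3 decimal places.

A symmetric 99% interval runs μ ± z·σ with z = 2.576.
Half-width = 0.218, so σ = 0.218/2.576 = 0.0846 and σ² = 0.007.
μ is the interval midpoint, -0.296.

μ = -0.296, σ² = 0.007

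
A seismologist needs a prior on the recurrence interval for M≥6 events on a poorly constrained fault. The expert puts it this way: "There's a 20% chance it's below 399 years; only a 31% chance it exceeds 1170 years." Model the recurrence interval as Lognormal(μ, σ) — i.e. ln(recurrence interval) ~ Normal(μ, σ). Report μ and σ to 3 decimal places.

μ ≈ 6.666, σ ≈ 0.804

If T ~ Lognormal(μ,σ) then ln T ~ Normal(μ,σ), so the p-quantile of ln T is μ + z_p·σ.
ln(399) = 5.989 and ln(1170) = 7.065; z_{0.2} = -0.8416, z_{0.69} = 0.4959.
σ = (7.065 − 5.989)/(0.4959 − (-0.8416)) = 0.804.
μ = 5.989 − (-0.8416)·0.804 = 6.666.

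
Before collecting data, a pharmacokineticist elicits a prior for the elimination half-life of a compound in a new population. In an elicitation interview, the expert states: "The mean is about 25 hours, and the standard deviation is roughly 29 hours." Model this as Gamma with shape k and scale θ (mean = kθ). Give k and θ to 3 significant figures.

For Gamma(k, scale θ): mean = kθ, variance = kθ², so CV = 1/√k.
CV = SD/mean = 29/25 = 1.16, hence k = 1/CV² = 0.743.
Then θ = mean/k = 25/0.743 = 33.6.

k ≈ 0.743, θ ≈ 33.6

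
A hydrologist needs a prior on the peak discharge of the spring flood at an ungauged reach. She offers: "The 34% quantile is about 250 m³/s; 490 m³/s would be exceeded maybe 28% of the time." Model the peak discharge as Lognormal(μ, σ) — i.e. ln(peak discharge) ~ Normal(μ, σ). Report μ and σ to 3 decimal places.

If T ~ Lognormal(μ,σ) then ln T ~ Normal(μ,σ), so the p-quantile of ln T is μ + z_p·σ.
ln(250) = 5.521 and ln(490) = 6.194; z_{0.34} = -0.4125, z_{0.72} = 0.5828.
σ = (6.194 − 5.521)/(0.5828 − (-0.4125)) = 0.676.
μ = 5.521 − (-0.4125)·0.676 = 5.800.

μ ≈ 5.800, σ ≈ 0.676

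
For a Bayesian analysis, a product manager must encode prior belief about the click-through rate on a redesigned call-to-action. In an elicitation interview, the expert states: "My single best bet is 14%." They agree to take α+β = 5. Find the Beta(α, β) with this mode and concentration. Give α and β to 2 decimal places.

For α,β > 1 the Beta mode is (α−1)/(α+β−2). With α+β = 5, the mode is (α−1)/3.
Set (α−1)/3 = 0.14 → α = 1 + 0.14·3 = 1.42.
β = 5 − α = 3.58.

α = 1.42, β = 3.58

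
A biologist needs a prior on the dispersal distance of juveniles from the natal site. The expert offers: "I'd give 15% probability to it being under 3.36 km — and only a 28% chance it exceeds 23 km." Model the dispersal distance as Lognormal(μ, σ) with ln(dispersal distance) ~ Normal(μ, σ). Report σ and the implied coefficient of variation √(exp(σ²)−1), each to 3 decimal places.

If T ~ Lognormal(μ,σ) then ln T ~ Normal(μ,σ), so the p-quantile of ln T is μ + z_p·σ.
ln(3.36) = 1.212 and ln(23) = 3.135; z_{0.15} = -1.036, z_{0.72} = 0.5828.
σ = (3.135 − 1.212)/(0.5828 − (-1.036)) = 1.188.
μ = 1.212 − (-1.036)·1.188 = 2.443.
CV = √(exp(σ²)−1) = √(exp(1.4111)−1) = 1.761.

σ ≈ 1.188, CV ≈ 1.761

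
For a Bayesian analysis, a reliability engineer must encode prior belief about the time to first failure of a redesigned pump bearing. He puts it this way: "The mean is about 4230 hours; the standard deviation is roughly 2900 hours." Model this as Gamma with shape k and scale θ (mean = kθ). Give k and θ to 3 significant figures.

For Gamma(k, scale θ): mean = kθ, variance = kθ², so CV = 1/√k.
CV = SD/mean = 2900/4230 = 0.6856, hence k = 1/CV² = 2.13.
Then θ = mean/k = 4230/2.13 = 1990.

k ≈ 2.13, θ ≈ 1990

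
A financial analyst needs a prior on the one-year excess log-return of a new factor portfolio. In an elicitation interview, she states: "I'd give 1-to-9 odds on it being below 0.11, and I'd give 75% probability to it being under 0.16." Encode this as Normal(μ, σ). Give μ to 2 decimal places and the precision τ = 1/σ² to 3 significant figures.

μ = 0.14, τ = 1530

The p-quantile of Normal(μ,σ) is μ + z_p·σ, with z_{0.1} = -1.282 and z_{0.75} = 0.6745.
Eliminate σ: μ = (z₂·x₁ − z₁·x₂)/(z₂ − z₁) = (0.6745·0.11 − (-1.282)·0.16)/1.956 = 0.14.
Then σ = (x₂ − x₁)/(z₂ − z₁) = (0.16 − 0.11)/1.956 = 0.03.
Precision τ = 1/σ² = 1/0.02556² = 1530.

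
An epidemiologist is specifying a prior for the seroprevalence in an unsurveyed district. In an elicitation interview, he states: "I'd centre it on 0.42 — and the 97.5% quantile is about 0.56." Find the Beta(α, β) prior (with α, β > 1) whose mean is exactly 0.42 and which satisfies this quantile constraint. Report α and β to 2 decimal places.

α ≈ 20.36, β ≈ 28.12

With mean 0.42 fixed, write α = 0.42s, β = 0.58s where s = α+β.
Need P(θ < 0.56) = 0.975 under Beta(0.42s, 0.58s). Normal approximation: (q−m)/√(m(1−m)/s) ≈ z_{0.975} = 1.96, so s ≈ 0.42·0.58·(1.96)²/(0.56−0.42)² = 47.7.
At s = 47.7: P(θ<0.56) ≈ 0.974. Adjusting to match 0.975 gives s ≈ 48.48.
So α = 0.42·48.48 ≈ 20.36, β = 0.58·48.48 ≈ 28.12.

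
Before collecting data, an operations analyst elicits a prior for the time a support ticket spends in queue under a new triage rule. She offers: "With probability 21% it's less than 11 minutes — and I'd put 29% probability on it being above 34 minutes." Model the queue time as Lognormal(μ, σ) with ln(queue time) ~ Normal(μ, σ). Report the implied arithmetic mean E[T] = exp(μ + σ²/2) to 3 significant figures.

E[T] ≈ 30.3 minutes

If T ~ Lognormal(μ,σ) then ln T ~ Normal(μ,σ), so the p-quantile of ln T is μ + z_p·σ.
ln(11) = 2.398 and ln(34) = 3.526; z_{0.21} = -0.8064, z_{0.71} = 0.5534.
σ = (3.526 − 2.398)/(0.5534 − (-0.8064)) = 0.830.
μ = 2.398 − (-0.8064)·0.830 = 3.067.
E[T] = exp(μ + σ²/2) = exp(3.067 + 0.3443) = 30.3 minutes.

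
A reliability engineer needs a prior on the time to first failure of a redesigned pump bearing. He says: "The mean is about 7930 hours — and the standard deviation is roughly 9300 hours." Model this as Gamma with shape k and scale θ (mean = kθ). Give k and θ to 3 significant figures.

For Gamma(k, scale θ): mean = kθ, variance = kθ², so CV = 1/√k.
CV = SD/mean = 9300/7930 = 1.173, hence k = 1/CV² = 0.727.
Then θ = mean/k = 7930/0.727 = 10900.

k ≈ 0.727, θ ≈ 10900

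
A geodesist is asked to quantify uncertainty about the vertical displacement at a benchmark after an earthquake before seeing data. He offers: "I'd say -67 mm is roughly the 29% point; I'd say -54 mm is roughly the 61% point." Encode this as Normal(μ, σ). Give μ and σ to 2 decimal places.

For Normal(μ,σ), the p-quantile is μ + z_p·σ. Here z_{0.29} = -0.5534, z_{0.61} = 0.2793.
So -67 = μ − 0.5534σ and -54 = μ + 0.2793σ.
Subtracting: σ = (-54 − -67)/(0.2793 − (-0.5534)) = 15.61.
Then μ = -67 − (-0.5534)·15.61 = -58.36.

μ = -58.36, σ = 15.61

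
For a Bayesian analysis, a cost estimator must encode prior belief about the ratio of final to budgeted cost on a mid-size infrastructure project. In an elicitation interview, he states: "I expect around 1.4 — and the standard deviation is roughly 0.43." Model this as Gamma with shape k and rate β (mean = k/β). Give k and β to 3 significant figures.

k ≈ 10.6, β ≈ 7.57

For Gamma(k, rate β): mean = k/β, variance = k/β², so CV = 1/√k.
CV = SD/mean = 0.43/1.4 = 0.3071, hence k = 1/CV² = 10.6.
Then β = k/mean = 10.6/1.4 = 7.57.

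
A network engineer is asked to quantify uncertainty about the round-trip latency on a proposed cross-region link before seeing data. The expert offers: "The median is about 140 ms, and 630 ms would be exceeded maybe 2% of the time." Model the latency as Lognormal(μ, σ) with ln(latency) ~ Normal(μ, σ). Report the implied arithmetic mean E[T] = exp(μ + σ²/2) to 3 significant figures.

If T ~ Lognormal(μ,σ) then ln T ~ Normal(μ,σ), so the p-quantile of ln T is μ + z_p·σ.
ln(140) = 4.942 and ln(630) = 6.446; z_{0.5} = 0, z_{0.98} = 2.054.
σ = (6.446 − 4.942)/(2.054 − (0)) = 0.732.
μ = 4.942 − (0)·0.732 = 4.942.
E[T] = exp(μ + σ²/2) = exp(4.942 + 0.2682) = 183 ms.

E[T] ≈ 183 ms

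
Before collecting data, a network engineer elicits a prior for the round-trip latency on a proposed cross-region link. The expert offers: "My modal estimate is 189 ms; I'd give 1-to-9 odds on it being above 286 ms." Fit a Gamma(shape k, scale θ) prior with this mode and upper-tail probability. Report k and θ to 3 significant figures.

k ≈ 11.9, θ ≈ 17.4

Gamma(k,θ) with k>1 has mode (k−1)θ, so θ = 189/(k−1).
Need P(X < 286) = 0.9 with θ tied to k this way. Start at k = 2, θ = 189: P(X<286) ≈ 0.447.
Too low — raise k to concentrate. Iterating converges to k ≈ 11.9.
Then θ = 189/(11.9−1) ≈ 17.4.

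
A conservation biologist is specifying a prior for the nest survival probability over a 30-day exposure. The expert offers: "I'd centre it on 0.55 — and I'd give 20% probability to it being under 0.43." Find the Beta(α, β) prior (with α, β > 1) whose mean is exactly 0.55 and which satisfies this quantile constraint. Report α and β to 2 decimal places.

With mean 0.55 fixed, write α = 0.55s, β = 0.45s where s = α+β.
Need P(θ < 0.43) = 0.2 under Beta(0.55s, 0.45s). Normal approximation: (q−m)/√(m(1−m)/s) ≈ z_{0.2} = -0.842, so s ≈ 0.55·0.45·(-0.842)²/(0.43−0.55)² = 12.2.
At s = 12.2: P(θ<0.43) ≈ 0.200. Adjusting to match 0.2 gives s ≈ 12.15.
So α = 0.55·12.15 ≈ 6.68, β = 0.45·12.15 ≈ 5.47.

α ≈ 6.68, β ≈ 5.47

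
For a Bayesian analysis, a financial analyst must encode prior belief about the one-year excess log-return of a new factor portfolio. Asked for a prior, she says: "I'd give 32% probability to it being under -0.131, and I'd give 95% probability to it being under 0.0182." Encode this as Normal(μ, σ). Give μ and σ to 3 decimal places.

μ = -0.098, σ = 0.071

For Normal(μ,σ), the p-quantile is μ + z_p·σ. Here z_{0.32} = -0.4677, z_{0.95} = 1.645.
So -0.131 = μ − 0.4677σ and 0.0182 = μ + 1.645σ.
Subtracting: σ = (0.0182 − -0.131)/(1.645 − (-0.4677)) = 0.071.
Then μ = -0.131 − (-0.4677)·0.071 = -0.098.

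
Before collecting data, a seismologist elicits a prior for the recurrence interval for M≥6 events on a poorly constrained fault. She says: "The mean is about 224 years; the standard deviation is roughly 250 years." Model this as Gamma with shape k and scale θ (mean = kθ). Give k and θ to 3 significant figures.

k ≈ 0.803, θ ≈ 279

For Gamma(k, scale θ): mean = kθ, variance = kθ², so CV = 1/√k.
CV = SD/mean = 250/224 = 1.116, hence k = 1/CV² = 0.803.
Then θ = mean/k = 224/0.803 = 279.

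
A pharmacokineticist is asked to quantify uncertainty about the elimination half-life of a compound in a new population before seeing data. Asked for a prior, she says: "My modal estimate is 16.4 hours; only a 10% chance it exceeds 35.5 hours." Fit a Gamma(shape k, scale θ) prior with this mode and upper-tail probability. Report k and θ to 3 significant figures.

k ≈ 4.22, θ ≈ 5.09

Gamma(k,θ) with k>1 has mode (k−1)θ, so θ = 16.4/(k−1).
Need P(X < 35.5) = 0.9 with θ tied to k this way. Start at k = 2, θ = 16.4: P(X<35.5) ≈ 0.637.
Too low — raise k to concentrate. Iterating converges to k ≈ 4.22.
Then θ = 16.4/(4.22−1) ≈ 5.09.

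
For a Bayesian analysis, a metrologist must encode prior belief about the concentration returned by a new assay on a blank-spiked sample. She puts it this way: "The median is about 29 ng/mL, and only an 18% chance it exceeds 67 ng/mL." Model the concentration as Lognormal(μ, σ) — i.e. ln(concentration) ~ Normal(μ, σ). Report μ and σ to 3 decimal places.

If T ~ Lognormal(μ,σ) then ln T ~ Normal(μ,σ), so the p-quantile of ln T is μ + z_p·σ.
ln(29) = 3.367 and ln(67) = 4.205; z_{0.5} = 0, z_{0.82} = 0.9154.
σ = (4.205 − 3.367)/(0.9154 − (0)) = 0.915.
μ = 3.367 − (0)·0.915 = 3.367.

μ ≈ 3.367, σ ≈ 0.915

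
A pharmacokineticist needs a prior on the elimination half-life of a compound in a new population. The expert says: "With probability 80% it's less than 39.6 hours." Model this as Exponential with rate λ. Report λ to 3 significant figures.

λ ≈ 0.0406

P(T < 39.6) = 1 − e^(−λ·39.6) = 0.8, so λ = −ln(1−0.8)/39.6 = −ln(0.2)/39.6 = 0.0406.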